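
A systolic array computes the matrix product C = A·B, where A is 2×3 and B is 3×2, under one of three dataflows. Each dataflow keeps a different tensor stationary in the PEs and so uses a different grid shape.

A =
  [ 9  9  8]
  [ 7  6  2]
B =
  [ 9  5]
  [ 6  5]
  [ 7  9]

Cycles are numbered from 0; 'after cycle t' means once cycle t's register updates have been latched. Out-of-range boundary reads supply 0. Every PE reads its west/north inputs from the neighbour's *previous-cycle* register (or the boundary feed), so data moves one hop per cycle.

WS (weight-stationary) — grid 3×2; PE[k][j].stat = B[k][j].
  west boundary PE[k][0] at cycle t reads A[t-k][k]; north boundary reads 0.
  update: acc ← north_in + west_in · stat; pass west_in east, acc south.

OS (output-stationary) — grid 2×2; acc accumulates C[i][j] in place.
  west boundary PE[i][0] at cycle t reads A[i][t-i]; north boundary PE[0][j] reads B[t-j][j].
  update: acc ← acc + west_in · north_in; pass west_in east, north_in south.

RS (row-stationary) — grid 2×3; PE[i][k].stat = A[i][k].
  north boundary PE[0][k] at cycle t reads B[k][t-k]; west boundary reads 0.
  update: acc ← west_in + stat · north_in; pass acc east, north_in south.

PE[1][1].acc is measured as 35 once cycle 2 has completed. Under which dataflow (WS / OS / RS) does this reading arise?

Under WS (3×2), PE[1][1]:
  after 0 — PE[1][1] acc=0, pass-E 0, pass-S 0
  after 1 — PE[1][1] acc=0, pass-E 0, pass-S 0
  after 2 — PE[1][1] acc=90, pass-E 9, pass-S 90
Under OS (2×2), PE[1][1]:
  after 0 — PE[1][1] acc=0, pass-E 0, pass-S 0
  after 1 — PE[1][1] acc=0, pass-E 0, pass-S 0
  after 2 — PE[1][1] acc=35, pass-E 7, pass-S 5
Under RS (2×3), PE[1][1]:
  after 0 — PE[1][1] acc=0, pass-E 0, pass-S 0
  after 1 — PE[1][1] acc=0, pass-E 0, pass-S 0
  after 2 — PE[1][1] acc=99, pass-E 99, pass-S 6

dataflow = OS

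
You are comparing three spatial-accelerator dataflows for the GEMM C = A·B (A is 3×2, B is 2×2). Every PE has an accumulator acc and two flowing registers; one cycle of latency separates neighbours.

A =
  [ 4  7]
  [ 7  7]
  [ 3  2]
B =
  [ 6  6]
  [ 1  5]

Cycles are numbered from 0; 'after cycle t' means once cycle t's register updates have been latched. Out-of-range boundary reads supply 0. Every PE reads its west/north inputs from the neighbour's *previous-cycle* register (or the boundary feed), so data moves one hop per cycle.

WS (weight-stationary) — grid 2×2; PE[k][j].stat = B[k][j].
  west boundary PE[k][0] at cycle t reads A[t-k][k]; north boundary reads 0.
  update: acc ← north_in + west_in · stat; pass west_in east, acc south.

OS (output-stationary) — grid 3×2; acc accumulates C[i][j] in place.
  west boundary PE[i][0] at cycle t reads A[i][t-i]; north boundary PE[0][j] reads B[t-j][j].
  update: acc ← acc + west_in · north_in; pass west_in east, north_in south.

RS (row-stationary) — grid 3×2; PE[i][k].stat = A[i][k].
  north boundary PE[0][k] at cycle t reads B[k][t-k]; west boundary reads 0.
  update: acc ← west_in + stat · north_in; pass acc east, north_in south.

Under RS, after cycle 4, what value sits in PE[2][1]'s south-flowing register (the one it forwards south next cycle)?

register = 5

RS on a 3×2 grid — tracing PE[2][1] and its feeders:
  cycle 0: PE[1][1] → acc 0, east 0, south 0
  cycle 0: PE[2][0] → acc 0, east 0, south 0
  cycle 0: PE[2][1] → acc 0, east 0, south 0
  cycle 1: PE[1][1] → acc 0, east 0, south 0
  cycle 1: PE[2][0] → acc 0, east 0, south 0
  cycle 1: PE[2][1] → acc 0, east 0, south 0
  cycle 2: PE[1][1] → acc 49, east 49, south 1
  cycle 2: PE[2][0] → acc 18, east 18, south 6
  cycle 2: PE[2][1] → acc 0, east 0, south 0
  cycle 3: PE[1][1] → acc 77, east 77, south 5
  cycle 3: PE[2][0] → acc 18, east 18, south 6
  cycle 3: PE[2][1] → acc 20, east 20, south 1
  cycle 4: PE[1][1] → acc 0, east 0, south 0
  cycle 4: PE[2][0] → acc 0, east 0, south 0
  cycle 4: PE[2][1] → acc 28, east 28, south 5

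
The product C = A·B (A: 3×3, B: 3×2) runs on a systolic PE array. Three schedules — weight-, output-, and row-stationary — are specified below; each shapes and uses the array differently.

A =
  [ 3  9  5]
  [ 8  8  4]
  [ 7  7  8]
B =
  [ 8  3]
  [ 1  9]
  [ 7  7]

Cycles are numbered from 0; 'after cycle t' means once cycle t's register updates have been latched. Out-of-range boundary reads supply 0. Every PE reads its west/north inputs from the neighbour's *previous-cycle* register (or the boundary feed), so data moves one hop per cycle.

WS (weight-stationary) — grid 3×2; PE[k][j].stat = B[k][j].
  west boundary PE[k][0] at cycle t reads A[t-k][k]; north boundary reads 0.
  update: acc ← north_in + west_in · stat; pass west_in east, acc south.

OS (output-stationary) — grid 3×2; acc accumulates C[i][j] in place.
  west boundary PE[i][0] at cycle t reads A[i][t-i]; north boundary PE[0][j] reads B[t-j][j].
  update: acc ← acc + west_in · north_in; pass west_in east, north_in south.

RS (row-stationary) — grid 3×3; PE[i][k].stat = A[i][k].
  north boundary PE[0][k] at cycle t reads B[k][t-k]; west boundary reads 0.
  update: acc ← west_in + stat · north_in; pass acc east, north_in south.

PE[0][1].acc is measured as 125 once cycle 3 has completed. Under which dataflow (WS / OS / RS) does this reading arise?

WS [3×2] PE[0][1] across cycles:
  c0 r0c1: 0 / 0 / 0
  c1 r0c1: 9 / 3 / 9
  c2 r0c1: 24 / 8 / 24
  c3 r0c1: 21 / 7 / 21
OS [3×2] PE[0][1] across cycles:
  c0 r0c1: 0 / 0 / 0
  c1 r0c1: 9 / 3 / 3
  c2 r0c1: 90 / 9 / 9
  c3 r0c1: 125 / 5 / 7
RS [3×3] PE[0][1] across cycles:
  c0 r0c1: 0 / 0 / 0
  c1 r0c1: 33 / 33 / 1
  c2 r0c1: 90 / 90 / 9
  c3 r0c1: 0 / 0 / 0

dataflow = OS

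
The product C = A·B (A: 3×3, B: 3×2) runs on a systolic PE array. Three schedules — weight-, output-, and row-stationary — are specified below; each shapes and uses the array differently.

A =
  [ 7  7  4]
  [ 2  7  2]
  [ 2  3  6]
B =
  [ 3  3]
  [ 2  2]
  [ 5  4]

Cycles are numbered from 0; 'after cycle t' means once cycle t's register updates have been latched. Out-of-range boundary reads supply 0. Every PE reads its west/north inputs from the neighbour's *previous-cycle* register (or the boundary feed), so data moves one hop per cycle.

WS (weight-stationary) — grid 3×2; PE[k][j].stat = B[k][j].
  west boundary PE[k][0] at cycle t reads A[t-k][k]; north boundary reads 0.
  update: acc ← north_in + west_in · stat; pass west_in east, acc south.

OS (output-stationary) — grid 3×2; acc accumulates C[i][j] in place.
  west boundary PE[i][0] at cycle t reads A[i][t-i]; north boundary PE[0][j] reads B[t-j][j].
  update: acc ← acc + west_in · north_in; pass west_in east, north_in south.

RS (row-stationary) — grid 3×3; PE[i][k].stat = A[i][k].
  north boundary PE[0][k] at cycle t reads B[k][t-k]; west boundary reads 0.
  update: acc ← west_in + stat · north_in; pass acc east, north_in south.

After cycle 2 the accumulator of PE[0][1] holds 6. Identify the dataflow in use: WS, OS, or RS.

WS (3×2 grid), PE[0][1]:
  0: (0,1).acc=0  regs=<0,0>
  1: (0,1).acc=21  regs=<7,21>
  2: (0,1).acc=6  regs=<2,6>
OS (3×2 grid), PE[0][1]:
  0: (0,1).acc=0  regs=<0,0>
  1: (0,1).acc=21  regs=<7,3>
  2: (0,1).acc=35  regs=<7,2>
RS (3×3 grid), PE[0][1]:
  0: (0,1).acc=0  regs=<0,0>
  1: (0,1).acc=35  regs=<35,2>
  2: (0,1).acc=35  regs=<35,2>

dataflow = WS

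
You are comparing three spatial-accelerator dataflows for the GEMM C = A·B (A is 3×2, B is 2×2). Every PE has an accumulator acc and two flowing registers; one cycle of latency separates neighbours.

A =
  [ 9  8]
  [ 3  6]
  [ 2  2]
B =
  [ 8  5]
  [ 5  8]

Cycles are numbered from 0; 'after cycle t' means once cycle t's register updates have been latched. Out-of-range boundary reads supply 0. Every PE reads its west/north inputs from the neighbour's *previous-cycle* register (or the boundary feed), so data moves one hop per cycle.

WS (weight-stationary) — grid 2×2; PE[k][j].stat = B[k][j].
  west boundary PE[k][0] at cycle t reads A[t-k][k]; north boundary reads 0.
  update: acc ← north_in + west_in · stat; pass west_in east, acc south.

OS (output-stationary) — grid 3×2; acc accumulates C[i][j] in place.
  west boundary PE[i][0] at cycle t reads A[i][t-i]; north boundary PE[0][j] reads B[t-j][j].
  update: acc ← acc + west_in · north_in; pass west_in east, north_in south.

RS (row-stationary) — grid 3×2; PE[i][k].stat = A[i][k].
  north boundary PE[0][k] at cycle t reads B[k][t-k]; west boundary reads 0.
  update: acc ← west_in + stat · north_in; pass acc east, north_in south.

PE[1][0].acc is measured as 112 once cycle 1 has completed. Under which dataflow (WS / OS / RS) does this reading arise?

— WS: 2×2; PE[1][0] trace:
  [0] (1,0) acc=0 (h:0 v:0)
  [1] (1,0) acc=112 (h:8 v:112)
— OS: 3×2; PE[1][0] trace:
  [0] (1,0) acc=0 (h:0 v:0)
  [1] (1,0) acc=24 (h:3 v:8)
— RS: 3×2; PE[1][0] trace:
  [0] (1,0) acc=0 (h:0 v:0)
  [1] (1,0) acc=24 (h:24 v:8)

dataflow = WS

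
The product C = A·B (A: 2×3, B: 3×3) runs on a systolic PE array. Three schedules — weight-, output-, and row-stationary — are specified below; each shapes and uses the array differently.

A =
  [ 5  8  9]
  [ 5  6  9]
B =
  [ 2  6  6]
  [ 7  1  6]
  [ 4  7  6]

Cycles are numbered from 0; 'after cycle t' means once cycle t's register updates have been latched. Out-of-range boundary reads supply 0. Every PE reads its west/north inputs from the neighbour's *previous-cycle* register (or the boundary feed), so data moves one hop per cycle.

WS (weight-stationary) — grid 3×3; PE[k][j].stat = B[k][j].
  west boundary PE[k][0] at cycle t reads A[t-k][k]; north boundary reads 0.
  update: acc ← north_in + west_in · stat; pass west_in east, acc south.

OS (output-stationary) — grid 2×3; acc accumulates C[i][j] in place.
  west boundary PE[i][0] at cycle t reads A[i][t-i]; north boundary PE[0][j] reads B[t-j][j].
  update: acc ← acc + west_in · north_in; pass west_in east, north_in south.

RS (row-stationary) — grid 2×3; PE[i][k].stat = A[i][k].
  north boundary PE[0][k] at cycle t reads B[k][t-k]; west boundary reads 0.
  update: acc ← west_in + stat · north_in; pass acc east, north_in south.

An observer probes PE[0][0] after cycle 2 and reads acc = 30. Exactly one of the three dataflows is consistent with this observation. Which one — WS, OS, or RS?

dataflow = RS

WS (3×3 grid), PE[0][0]:
  c0 r0c0: 10 / 5 / 10
  c1 r0c0: 10 / 5 / 10
  c2 r0c0: 0 / 0 / 0
OS (2×3 grid), PE[0][0]:
  c0 r0c0: 10 / 5 / 2
  c1 r0c0: 66 / 8 / 7
  c2 r0c0: 102 / 9 / 4
RS (2×3 grid), PE[0][0]:
  c0 r0c0: 10 / 10 / 2
  c1 r0c0: 30 / 30 / 6
  c2 r0c0: 30 / 30 / 6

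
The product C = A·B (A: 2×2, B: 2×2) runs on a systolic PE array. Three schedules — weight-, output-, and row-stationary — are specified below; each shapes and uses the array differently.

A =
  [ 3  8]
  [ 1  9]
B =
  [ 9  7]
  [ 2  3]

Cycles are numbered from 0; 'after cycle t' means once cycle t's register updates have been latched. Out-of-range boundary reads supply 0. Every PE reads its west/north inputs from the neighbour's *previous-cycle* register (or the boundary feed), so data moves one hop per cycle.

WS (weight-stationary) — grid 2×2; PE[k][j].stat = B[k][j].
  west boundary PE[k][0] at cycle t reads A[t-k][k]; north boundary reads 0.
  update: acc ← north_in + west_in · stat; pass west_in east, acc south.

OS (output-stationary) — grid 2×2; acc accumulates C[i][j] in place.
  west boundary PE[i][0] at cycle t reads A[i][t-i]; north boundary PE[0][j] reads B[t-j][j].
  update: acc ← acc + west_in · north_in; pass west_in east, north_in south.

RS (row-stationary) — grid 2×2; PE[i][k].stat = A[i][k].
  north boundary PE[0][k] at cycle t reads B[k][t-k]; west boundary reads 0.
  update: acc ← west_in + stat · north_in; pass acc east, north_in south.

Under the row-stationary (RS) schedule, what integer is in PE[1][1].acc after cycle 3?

RS on a 2×2 grid — tracing PE[1][1] and its feeders:
  cycle 0: PE[0][1] → acc 0, east 0, south 0
  cycle 0: PE[1][0] → acc 0, east 0, south 0
  cycle 0: PE[1][1] → acc 0, east 0, south 0
  cycle 1: PE[0][1] → acc 43, east 43, south 2
  cycle 1: PE[1][0] → acc 9, east 9, south 9
  cycle 1: PE[1][1] → acc 0, east 0, south 0
  cycle 2: PE[0][1] → acc 45, east 45, south 3
  cycle 2: PE[1][0] → acc 7, east 7, south 7
  cycle 2: PE[1][1] → acc 27, east 27, south 2
  cycle 3: PE[0][1] → acc 0, east 0, south 0
  cycle 3: PE[1][0] → acc 0, east 0, south 0
  cycle 3: PE[1][1] → acc 34, east 34, south 3

PE[1][1].acc = 34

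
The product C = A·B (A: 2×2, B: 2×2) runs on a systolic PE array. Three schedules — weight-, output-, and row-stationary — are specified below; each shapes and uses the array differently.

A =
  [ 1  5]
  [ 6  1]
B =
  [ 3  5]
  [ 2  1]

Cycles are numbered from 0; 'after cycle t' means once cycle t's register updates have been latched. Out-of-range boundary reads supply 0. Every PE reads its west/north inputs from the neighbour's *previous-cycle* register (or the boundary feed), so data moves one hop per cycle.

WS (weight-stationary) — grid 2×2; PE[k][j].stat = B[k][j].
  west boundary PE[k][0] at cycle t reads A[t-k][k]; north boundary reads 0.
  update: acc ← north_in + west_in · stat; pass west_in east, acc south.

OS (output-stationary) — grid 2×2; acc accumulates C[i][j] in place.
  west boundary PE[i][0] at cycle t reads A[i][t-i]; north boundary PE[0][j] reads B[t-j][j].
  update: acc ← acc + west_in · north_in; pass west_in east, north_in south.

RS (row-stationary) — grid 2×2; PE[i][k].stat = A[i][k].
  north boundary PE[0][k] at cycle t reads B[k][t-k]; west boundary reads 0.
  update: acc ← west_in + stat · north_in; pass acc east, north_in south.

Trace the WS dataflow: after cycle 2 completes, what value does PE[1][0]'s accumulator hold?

WS (2×2). Following PE[1][0] plus its west/north inputs:
  cycle 0: PE[0][0] → acc 3, east 1, south 3
  cycle 0: PE[1][0] → acc 0, east 0, south 0
  cycle 1: PE[0][0] → acc 18, east 6, south 18
  cycle 1: PE[1][0] → acc 13, east 5, south 13
  cycle 2: PE[0][0] → acc 0, east 0, south 0
  cycle 2: PE[1][0] → acc 20, east 1, south 20

PE[1][0].acc = 20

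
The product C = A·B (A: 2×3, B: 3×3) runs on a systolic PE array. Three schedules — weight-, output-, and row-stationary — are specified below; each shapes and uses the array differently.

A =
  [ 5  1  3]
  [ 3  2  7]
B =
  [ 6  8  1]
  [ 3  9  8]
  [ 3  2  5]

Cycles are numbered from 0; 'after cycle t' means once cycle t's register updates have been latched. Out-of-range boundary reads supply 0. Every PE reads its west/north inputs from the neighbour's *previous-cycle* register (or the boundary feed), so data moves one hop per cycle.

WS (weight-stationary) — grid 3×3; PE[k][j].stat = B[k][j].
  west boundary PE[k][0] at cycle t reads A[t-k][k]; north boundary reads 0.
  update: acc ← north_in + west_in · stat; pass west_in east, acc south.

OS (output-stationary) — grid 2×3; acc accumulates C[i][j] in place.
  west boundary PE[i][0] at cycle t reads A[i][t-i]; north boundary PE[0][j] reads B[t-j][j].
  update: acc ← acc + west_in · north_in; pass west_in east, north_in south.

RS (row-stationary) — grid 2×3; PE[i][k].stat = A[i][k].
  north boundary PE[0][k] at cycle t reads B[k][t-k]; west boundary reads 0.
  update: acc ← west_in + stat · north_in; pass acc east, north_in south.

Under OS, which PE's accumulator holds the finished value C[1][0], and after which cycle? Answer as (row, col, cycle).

(row, col, cycle) = (1, 0, 3)

OS — PE[1][0] is where C[1][0] collects:
  step 0 · PE1,0: acc=0; fwd→0 fwd↓0
  step 1 · PE1,0: acc=18; fwd→3 fwd↓6
  step 2 · PE1,0: acc=24; fwd→2 fwd↓3
  step 3 · PE1,0: acc=45; fwd→7 fwd↓3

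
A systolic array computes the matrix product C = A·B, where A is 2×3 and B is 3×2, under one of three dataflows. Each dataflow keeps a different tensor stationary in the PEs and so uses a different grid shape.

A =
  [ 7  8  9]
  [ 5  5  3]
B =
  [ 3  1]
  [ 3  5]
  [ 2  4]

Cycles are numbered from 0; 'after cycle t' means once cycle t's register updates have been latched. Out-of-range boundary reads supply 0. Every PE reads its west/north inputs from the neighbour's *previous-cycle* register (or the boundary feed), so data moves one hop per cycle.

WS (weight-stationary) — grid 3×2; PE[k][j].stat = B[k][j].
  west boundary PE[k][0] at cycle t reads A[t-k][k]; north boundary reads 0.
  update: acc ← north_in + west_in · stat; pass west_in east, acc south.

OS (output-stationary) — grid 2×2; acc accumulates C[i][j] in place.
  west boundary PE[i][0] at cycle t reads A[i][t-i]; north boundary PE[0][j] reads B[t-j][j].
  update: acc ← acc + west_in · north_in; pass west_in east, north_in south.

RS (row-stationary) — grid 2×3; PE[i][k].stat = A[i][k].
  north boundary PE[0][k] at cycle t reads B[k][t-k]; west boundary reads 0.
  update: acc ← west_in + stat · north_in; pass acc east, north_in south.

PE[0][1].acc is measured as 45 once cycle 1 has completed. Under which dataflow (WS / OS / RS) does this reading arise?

— WS: 3×2; PE[0][1] trace:
  cycle 0: PE[0][1] → acc 0, east 0, south 0
  cycle 1: PE[0][1] → acc 7, east 7, south 7
— OS: 2×2; PE[0][1] trace:
  cycle 0: PE[0][1] → acc 0, east 0, south 0
  cycle 1: PE[0][1] → acc 7, east 7, south 1
— RS: 2×3; PE[0][1] trace:
  cycle 0: PE[0][1] → acc 0, east 0, south 0
  cycle 1: PE[0][1] → acc 45, east 45, south 3

dataflow = RS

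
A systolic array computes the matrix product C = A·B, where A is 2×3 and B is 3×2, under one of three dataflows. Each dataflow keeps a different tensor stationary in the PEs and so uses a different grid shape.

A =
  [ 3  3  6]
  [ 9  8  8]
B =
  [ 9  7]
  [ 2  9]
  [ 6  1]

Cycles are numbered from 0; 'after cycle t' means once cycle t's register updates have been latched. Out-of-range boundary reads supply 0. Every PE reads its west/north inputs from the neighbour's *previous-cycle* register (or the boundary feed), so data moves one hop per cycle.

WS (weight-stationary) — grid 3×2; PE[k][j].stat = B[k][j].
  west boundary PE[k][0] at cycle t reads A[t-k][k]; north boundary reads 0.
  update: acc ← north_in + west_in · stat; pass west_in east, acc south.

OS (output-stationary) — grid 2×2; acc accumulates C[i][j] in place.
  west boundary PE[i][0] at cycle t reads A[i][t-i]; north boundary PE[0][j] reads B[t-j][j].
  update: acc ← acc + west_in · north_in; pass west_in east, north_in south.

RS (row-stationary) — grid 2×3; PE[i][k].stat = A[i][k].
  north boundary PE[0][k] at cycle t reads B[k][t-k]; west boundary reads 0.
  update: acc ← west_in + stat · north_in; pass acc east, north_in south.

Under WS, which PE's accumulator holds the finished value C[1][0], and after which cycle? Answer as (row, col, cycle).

(row, col, cycle) = (2, 0, 3)

Under WS, C[1][0] lands at PE[2][0]:
  step 0 · PE2,0: acc=0; fwd→0 fwd↓0
  step 1 · PE2,0: acc=0; fwd→0 fwd↓0
  step 2 · PE2,0: acc=69; fwd→6 fwd↓69
  step 3 · PE2,0: acc=145; fwd→8 fwd↓145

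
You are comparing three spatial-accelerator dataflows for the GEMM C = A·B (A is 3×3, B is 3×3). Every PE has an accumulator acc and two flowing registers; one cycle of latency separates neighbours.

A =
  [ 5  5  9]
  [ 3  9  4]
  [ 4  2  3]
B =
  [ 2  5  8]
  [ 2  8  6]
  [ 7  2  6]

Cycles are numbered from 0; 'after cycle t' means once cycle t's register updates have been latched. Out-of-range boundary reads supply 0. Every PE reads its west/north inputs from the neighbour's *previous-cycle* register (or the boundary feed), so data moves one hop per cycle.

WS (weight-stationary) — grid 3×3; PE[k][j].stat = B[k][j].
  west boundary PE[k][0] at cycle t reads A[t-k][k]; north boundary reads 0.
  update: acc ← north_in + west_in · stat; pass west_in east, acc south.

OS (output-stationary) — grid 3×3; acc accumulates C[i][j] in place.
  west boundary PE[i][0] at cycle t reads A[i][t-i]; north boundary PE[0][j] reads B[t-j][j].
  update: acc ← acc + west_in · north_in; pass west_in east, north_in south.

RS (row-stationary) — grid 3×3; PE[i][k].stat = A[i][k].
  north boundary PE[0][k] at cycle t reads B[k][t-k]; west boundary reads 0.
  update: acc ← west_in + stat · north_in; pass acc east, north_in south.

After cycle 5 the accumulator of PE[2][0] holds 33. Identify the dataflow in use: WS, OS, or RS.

— WS: 3×3; PE[2][0] trace:
  c0 r2c0: 0 / 0 / 0
  c1 r2c0: 0 / 0 / 0
  c2 r2c0: 83 / 9 / 83
  c3 r2c0: 52 / 4 / 52
  c4 r2c0: 33 / 3 / 33
  c5 r2c0: 0 / 0 / 0
— OS: 3×3; PE[2][0] trace:
  c0 r2c0: 0 / 0 / 0
  c1 r2c0: 0 / 0 / 0
  c2 r2c0: 8 / 4 / 2
  c3 r2c0: 12 / 2 / 2
  c4 r2c0: 33 / 3 / 7
  c5 r2c0: 33 / 0 / 0
— RS: 3×3; PE[2][0] trace:
  c0 r2c0: 0 / 0 / 0
  c1 r2c0: 0 / 0 / 0
  c2 r2c0: 8 / 8 / 2
  c3 r2c0: 20 / 20 / 5
  c4 r2c0: 32 / 32 / 8
  c5 r2c0: 0 / 0 / 0

dataflow = OS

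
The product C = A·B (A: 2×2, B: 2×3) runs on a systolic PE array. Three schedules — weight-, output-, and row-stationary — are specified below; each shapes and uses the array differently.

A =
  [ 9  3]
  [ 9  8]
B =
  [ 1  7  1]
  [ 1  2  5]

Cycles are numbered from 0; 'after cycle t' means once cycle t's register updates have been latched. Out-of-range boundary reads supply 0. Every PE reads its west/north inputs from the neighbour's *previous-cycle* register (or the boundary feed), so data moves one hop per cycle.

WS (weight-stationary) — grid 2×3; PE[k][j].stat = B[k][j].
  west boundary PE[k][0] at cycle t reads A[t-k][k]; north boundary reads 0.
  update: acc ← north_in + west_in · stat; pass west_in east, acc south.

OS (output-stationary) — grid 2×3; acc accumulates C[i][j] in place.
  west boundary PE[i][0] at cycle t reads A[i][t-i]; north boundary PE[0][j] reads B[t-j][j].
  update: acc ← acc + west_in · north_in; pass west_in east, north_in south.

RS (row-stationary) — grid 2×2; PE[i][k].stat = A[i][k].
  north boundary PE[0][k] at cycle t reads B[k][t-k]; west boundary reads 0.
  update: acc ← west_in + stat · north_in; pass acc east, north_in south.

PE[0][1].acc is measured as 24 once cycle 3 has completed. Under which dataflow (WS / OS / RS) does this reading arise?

dataflow = RS

WS [2×3] PE[0][1] across cycles:
  cycle 0: PE[0][1] → acc 0, east 0, south 0
  cycle 1: PE[0][1] → acc 63, east 9, south 63
  cycle 2: PE[0][1] → acc 63, east 9, south 63
  cycle 3: PE[0][1] → acc 0, east 0, south 0
OS [2×3] PE[0][1] across cycles:
  cycle 0: PE[0][1] → acc 0, east 0, south 0
  cycle 1: PE[0][1] → acc 63, east 9, south 7
  cycle 2: PE[0][1] → acc 69, east 3, south 2
  cycle 3: PE[0][1] → acc 69, east 0, south 0
RS [2×2] PE[0][1] across cycles:
  cycle 0: PE[0][1] → acc 0, east 0, south 0
  cycle 1: PE[0][1] → acc 12, east 12, south 1
  cycle 2: PE[0][1] → acc 69, east 69, south 2
  cycle 3: PE[0][1] → acc 24, east 24, south 5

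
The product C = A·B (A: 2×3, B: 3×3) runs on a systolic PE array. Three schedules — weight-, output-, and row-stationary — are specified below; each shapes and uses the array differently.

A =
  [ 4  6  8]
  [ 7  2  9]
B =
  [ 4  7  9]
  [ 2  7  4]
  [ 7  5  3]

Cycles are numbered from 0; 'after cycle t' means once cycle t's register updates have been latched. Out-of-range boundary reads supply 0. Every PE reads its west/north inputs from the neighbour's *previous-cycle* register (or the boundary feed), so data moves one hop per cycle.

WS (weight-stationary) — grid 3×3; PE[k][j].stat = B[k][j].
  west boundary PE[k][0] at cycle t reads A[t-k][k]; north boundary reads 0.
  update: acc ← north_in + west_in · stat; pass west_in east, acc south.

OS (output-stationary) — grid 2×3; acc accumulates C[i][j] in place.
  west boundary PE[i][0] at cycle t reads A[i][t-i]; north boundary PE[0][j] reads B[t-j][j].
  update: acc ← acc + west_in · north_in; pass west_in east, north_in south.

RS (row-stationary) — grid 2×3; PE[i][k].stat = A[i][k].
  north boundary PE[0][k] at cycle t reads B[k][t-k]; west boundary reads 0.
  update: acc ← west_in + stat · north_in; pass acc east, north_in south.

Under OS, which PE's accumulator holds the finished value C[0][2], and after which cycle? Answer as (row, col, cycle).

OS: C[0][2] accumulates in PE[0][2]:
  c0 r0c2: 0 / 0 / 0
  c1 r0c2: 0 / 0 / 0
  c2 r0c2: 36 / 4 / 9
  c3 r0c2: 60 / 6 / 4
  c4 r0c2: 84 / 8 / 3

(row, col, cycle) = (0, 2, 4)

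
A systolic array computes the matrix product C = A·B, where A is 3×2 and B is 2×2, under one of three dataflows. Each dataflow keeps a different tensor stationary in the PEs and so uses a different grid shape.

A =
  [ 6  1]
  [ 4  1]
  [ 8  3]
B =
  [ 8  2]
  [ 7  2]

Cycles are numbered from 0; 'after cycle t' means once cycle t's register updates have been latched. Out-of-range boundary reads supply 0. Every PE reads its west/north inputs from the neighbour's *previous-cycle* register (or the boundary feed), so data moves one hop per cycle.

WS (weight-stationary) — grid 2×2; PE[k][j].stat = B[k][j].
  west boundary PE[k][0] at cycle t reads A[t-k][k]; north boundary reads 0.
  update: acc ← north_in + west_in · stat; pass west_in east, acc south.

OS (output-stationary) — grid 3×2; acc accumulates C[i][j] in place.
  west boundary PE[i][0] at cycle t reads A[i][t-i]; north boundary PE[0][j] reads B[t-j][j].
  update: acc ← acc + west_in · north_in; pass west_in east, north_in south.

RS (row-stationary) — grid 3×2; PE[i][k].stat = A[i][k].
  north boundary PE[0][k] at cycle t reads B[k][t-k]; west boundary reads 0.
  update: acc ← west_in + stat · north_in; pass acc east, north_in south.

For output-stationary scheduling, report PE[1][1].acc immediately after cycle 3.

OS 3×2: PE[1][1] cycle-by-cycle (with neighbour feeds):
  cycle 0: PE[0][1] → acc 0, east 0, south 0
  cycle 0: PE[1][0] → acc 0, east 0, south 0
  cycle 0: PE[1][1] → acc 0, east 0, south 0
  cycle 1: PE[0][1] → acc 12, east 6, south 2
  cycle 1: PE[1][0] → acc 32, east 4, south 8
  cycle 1: PE[1][1] → acc 0, east 0, south 0
  cycle 2: PE[0][1] → acc 14, east 1, south 2
  cycle 2: PE[1][0] → acc 39, east 1, south 7
  cycle 2: PE[1][1] → acc 8, east 4, south 2
  cycle 3: PE[0][1] → acc 14, east 0, south 0
  cycle 3: PE[1][0] → acc 39, east 0, south 0
  cycle 3: PE[1][1] → acc 10, east 1, south 2

PE[1][1].acc = 10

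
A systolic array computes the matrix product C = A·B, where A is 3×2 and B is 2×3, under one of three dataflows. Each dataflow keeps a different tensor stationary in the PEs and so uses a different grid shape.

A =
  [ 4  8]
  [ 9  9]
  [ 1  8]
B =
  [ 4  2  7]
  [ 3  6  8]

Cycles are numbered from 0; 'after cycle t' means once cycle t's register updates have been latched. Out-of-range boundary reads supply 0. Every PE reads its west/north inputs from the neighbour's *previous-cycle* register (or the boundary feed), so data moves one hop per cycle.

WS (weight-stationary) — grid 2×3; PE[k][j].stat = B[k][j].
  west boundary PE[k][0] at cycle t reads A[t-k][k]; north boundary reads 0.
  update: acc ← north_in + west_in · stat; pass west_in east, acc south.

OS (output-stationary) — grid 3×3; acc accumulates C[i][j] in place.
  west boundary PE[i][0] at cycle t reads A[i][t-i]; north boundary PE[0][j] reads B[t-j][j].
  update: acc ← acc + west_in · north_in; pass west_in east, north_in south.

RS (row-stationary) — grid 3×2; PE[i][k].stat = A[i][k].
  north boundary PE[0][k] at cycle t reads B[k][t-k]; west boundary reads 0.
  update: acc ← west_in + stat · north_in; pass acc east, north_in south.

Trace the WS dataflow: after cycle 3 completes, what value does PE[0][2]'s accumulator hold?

Tracing WS — 2×3 array, target PE[0][2]:
  cycle 0: PE[0][1] → acc 0, east 0, south 0
  cycle 0: PE[0][2] → acc 0, east 0, south 0
  cycle 1: PE[0][1] → acc 8, east 4, south 8
  cycle 1: PE[0][2] → acc 0, east 0, south 0
  cycle 2: PE[0][1] → acc 18, east 9, south 18
  cycle 2: PE[0][2] → acc 28, east 4, south 28
  cycle 3: PE[0][1] → acc 2, east 1, south 2
  cycle 3: PE[0][2] → acc 63, east 9, south 63

PE[0][2].acc = 63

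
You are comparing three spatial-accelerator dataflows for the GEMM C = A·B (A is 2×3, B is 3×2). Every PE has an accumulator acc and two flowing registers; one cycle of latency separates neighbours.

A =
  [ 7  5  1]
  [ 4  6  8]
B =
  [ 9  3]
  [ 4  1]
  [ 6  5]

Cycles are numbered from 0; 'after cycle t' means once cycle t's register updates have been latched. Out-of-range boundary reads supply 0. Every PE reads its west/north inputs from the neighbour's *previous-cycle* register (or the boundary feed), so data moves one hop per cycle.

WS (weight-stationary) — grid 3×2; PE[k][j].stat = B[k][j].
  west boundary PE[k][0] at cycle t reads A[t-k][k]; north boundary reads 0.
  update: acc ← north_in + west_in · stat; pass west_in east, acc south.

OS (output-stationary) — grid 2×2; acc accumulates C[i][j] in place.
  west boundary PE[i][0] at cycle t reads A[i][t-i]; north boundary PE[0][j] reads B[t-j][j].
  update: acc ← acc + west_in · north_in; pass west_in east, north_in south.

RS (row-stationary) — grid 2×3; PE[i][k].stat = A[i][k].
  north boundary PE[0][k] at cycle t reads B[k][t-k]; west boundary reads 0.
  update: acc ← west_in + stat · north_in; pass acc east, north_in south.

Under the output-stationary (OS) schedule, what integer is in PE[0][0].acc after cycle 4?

Tracing OS — 2×2 array, target PE[0][0]:
  [0] (0,0) acc=63 (h:7 v:9)
  [1] (0,0) acc=83 (h:5 v:4)
  [2] (0,0) acc=89 (h:1 v:6)
  [3] (0,0) acc=89 (h:0 v:0)
  [4] (0,0) acc=89 (h:0 v:0)

PE[0][0].acc = 89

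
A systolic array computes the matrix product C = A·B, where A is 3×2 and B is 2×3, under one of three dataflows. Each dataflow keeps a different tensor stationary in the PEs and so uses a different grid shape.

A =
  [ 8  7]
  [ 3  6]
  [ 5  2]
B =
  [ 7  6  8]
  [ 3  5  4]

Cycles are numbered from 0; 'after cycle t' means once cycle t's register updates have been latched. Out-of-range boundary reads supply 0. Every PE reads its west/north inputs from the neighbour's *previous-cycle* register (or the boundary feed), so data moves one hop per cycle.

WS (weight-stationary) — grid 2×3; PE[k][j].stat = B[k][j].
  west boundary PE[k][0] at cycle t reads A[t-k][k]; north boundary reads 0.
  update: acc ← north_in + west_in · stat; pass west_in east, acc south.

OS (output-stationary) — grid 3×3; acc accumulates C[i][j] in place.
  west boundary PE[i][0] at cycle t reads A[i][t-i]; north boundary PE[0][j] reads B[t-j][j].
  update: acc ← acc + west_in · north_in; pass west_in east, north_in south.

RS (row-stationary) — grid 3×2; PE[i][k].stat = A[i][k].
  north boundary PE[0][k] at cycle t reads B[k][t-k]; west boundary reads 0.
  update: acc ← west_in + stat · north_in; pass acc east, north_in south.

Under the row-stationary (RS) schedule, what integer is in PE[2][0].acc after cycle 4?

PE[2][0].acc = 40

RS (3×2). Following PE[2][0] plus its west/north inputs:
  after 0 — PE[1][0] acc=0, pass-E 0, pass-S 0
  after 0 — PE[2][0] acc=0, pass-E 0, pass-S 0
  after 1 — PE[1][0] acc=21, pass-E 21, pass-S 7
  after 1 — PE[2][0] acc=0, pass-E 0, pass-S 0
  after 2 — PE[1][0] acc=18, pass-E 18, pass-S 6
  after 2 — PE[2][0] acc=35, pass-E 35, pass-S 7
  after 3 — PE[1][0] acc=24, pass-E 24, pass-S 8
  after 3 — PE[2][0] acc=30, pass-E 30, pass-S 6
  after 4 — PE[1][0] acc=0, pass-E 0, pass-S 0
  after 4 — PE[2][0] acc=40, pass-E 40, pass-S 8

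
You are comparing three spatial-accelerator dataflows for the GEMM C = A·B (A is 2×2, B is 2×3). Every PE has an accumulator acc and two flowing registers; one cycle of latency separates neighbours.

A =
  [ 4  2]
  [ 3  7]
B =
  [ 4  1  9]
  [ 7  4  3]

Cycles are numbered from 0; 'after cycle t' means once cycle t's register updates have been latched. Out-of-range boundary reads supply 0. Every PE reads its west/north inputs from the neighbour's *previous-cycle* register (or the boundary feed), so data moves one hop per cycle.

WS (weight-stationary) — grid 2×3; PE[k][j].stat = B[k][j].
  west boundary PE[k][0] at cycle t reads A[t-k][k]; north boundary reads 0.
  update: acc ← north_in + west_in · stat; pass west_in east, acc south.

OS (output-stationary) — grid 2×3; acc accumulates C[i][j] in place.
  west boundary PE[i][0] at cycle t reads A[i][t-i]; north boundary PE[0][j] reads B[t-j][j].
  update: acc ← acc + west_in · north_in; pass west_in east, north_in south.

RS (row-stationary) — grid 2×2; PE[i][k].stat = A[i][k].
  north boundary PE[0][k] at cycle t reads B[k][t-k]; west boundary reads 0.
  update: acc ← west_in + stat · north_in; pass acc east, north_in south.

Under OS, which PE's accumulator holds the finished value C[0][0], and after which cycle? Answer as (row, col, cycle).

(row, col, cycle) = (0, 0, 1)

OS: C[0][0] accumulates in PE[0][0]:
  @0  [0,0]  acc 16  |  →4  ↓4
  @1  [0,0]  acc 30  |  →2  ↓7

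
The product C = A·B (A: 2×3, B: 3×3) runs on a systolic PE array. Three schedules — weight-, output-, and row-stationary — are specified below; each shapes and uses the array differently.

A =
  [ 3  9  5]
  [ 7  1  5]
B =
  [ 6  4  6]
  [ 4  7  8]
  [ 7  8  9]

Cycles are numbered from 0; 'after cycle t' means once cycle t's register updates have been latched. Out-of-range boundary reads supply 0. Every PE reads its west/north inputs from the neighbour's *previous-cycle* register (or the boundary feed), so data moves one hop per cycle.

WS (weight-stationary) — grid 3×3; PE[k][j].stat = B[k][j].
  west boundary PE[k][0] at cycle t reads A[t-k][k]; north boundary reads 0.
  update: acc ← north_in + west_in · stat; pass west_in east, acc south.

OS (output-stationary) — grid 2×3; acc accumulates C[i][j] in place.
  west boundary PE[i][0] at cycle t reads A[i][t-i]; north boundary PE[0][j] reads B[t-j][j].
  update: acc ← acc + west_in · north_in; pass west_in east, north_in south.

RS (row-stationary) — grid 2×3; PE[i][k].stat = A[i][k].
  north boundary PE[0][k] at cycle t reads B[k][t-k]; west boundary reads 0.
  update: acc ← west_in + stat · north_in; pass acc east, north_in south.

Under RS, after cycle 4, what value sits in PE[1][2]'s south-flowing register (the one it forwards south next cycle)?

RS 2×3: PE[1][2] cycle-by-cycle (with neighbour feeds):
  after 0 — PE[0][2] acc=0, pass-E 0, pass-S 0
  after 0 — PE[1][1] acc=0, pass-E 0, pass-S 0
  after 0 — PE[1][2] acc=0, pass-E 0, pass-S 0
  after 1 — PE[0][2] acc=0, pass-E 0, pass-S 0
  after 1 — PE[1][1] acc=0, pass-E 0, pass-S 0
  after 1 — PE[1][2] acc=0, pass-E 0, pass-S 0
  after 2 — PE[0][2] acc=89, pass-E 89, pass-S 7
  after 2 — PE[1][1] acc=46, pass-E 46, pass-S 4
  after 2 — PE[1][2] acc=0, pass-E 0, pass-S 0
  after 3 — PE[0][2] acc=115, pass-E 115, pass-S 8
  after 3 — PE[1][1] acc=35, pass-E 35, pass-S 7
  after 3 — PE[1][2] acc=81, pass-E 81, pass-S 7
  after 4 — PE[0][2] acc=135, pass-E 135, pass-S 9
  after 4 — PE[1][1] acc=50, pass-E 50, pass-S 8
  after 4 — PE[1][2] acc=75, pass-E 75, pass-S 8

register = 8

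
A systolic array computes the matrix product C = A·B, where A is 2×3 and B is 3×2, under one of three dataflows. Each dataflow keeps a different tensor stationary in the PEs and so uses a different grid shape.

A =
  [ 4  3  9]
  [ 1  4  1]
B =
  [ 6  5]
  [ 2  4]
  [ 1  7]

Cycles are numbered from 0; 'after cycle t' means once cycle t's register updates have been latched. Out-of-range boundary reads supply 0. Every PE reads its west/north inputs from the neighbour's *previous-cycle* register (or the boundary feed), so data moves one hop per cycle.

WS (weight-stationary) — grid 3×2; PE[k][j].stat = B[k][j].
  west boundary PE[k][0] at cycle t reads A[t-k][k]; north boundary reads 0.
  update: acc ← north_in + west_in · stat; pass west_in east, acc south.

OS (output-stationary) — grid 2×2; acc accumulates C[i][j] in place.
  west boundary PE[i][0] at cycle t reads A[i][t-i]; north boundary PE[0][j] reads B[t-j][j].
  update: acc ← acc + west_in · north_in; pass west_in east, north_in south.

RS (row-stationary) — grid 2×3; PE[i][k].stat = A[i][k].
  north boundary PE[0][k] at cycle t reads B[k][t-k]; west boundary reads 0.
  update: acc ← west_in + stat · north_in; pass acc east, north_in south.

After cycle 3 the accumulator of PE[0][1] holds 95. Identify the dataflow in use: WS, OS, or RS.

dataflow = OS

— WS: 3×2; PE[0][1] trace:
  cycle 0: PE[0][1] → acc 0, east 0, south 0
  cycle 1: PE[0][1] → acc 20, east 4, south 20
  cycle 2: PE[0][1] → acc 5, east 1, south 5
  cycle 3: PE[0][1] → acc 0, east 0, south 0
— OS: 2×2; PE[0][1] trace:
  cycle 0: PE[0][1] → acc 0, east 0, south 0
  cycle 1: PE[0][1] → acc 20, east 4, south 5
  cycle 2: PE[0][1] → acc 32, east 3, south 4
  cycle 3: PE[0][1] → acc 95, east 9, south 7
— RS: 2×3; PE[0][1] trace:
  cycle 0: PE[0][1] → acc 0, east 0, south 0
  cycle 1: PE[0][1] → acc 30, east 30, south 2
  cycle 2: PE[0][1] → acc 32, east 32, south 4
  cycle 3: PE[0][1] → acc 0, east 0, south 0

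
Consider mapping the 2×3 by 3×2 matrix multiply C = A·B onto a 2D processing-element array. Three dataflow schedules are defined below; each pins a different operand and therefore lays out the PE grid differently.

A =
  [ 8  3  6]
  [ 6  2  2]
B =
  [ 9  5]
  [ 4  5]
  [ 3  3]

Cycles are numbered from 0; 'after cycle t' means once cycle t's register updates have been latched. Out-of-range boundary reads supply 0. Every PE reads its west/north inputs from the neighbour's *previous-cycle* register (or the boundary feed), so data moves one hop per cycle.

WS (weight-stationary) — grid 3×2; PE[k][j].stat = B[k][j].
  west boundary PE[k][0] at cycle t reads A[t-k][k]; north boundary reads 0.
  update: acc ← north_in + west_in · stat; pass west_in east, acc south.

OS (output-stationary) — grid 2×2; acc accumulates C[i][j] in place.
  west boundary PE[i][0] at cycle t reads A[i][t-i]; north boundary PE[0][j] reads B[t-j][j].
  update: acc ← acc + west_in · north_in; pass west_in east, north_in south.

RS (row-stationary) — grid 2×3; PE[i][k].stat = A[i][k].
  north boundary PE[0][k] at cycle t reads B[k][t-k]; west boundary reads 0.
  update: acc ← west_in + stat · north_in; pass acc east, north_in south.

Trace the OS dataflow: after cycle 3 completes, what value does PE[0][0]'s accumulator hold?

OS on a 2×2 grid — tracing PE[0][0] and its feeders:
  step 0 · PE0,0: acc=72; fwd→8 fwd↓9
  step 1 · PE0,0: acc=84; fwd→3 fwd↓4
  step 2 · PE0,0: acc=102; fwd→6 fwd↓3
  step 3 · PE0,0: acc=102; fwd→0 fwd↓0

PE[0][0].acc = 102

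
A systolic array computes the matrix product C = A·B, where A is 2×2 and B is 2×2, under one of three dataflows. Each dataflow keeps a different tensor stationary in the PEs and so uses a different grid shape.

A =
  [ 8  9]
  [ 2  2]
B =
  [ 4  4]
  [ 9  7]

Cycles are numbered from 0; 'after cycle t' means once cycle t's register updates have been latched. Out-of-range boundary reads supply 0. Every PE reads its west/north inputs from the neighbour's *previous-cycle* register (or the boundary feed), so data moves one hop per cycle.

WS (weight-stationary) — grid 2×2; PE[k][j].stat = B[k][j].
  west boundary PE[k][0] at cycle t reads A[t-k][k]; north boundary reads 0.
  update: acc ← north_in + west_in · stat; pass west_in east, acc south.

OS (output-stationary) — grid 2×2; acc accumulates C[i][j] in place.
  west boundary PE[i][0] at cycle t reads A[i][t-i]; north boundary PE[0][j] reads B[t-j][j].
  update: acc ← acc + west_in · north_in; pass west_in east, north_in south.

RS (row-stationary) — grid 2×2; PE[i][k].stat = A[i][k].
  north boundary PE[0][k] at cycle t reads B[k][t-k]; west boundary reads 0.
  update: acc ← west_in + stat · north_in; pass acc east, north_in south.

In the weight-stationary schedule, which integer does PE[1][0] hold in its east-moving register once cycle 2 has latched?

WS on a 2×2 grid — tracing PE[1][0] and its feeders:
  0: (0,0).acc=32  regs=<8,32>
  0: (1,0).acc=0  regs=<0,0>
  1: (0,0).acc=8  regs=<2,8>
  1: (1,0).acc=113  regs=<9,113>
  2: (0,0).acc=0  regs=<0,0>
  2: (1,0).acc=26  regs=<2,26>

register = 2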